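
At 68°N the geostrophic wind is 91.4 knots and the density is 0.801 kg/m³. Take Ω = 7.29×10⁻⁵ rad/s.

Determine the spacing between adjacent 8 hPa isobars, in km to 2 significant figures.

160 km

Coriolis parameter at 68°N:
f = 2Ω sin φ = 2 × 7.29×10⁻⁵ × sin 68° = 1.35×10⁻⁴ s⁻¹
Wind speed in SI: 91.4 knots = 47.0 m/s
Geostrophic balance rearranged: |∂P/∂n| = f ρ V_g
|∂P/∂n| = 1.35×10⁻⁴ × 0.801 × 47.0 = 5.09×10⁻³ Pa/m
Isobar spacing: Δn = ΔP/|∂P/∂n| = 800 Pa / 5.09×10⁻³ Pa/m = 157127 m ≈ 160 km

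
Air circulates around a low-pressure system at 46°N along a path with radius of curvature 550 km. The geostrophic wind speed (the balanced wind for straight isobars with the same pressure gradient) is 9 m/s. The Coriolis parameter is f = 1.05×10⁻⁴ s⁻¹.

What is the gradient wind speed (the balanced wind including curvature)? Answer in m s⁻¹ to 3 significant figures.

7.92 m s⁻¹

Around a low, centrifugal force acts outward with Coriolis, so pressure-gradient force balances both:
(1/ρ)|∂P/∂n| = fV + V²/R  →  V² + fR·V − fR·V_g = 0
With fR = 1.05×10⁻⁴ × 550×10³ m = 57.7 m/s:
V = [−fR + √((fR)² + 4 fR V_g)]/2 = [−57.7 + √(57.7² + 4×57.7×9)]/2 = 7.92 m/s
Subgeostrophic (V < V_g = 9 m/s), as expected around a low.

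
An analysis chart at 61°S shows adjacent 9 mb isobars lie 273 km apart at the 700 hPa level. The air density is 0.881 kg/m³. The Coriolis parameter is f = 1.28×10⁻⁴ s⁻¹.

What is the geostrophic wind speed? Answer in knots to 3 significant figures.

Pressure gradient: |∂P/∂n| = 900 Pa / 273000 m = 3.30×10⁻³ Pa/m
Geostrophic balance (pressure-gradient force = Coriolis force):
V_g = (1/(fρ)) |∂P/∂n| = 3.30×10⁻³ / (1.28×10⁻⁴ × 0.881) = 29.2 m/s
Converting: 29.2 m/s × 1.944 = 56.8 knots

56.8 knots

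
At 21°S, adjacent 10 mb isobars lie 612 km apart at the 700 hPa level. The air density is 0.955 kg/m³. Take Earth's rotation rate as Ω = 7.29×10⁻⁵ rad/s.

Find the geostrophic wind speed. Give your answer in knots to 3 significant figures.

Coriolis parameter at 21°S:
f = 2Ω sin φ = 2 × 7.29×10⁻⁵ × sin 21° = 5.23×10⁻⁵ s⁻¹
Pressure gradient: |∂P/∂n| = 1000 Pa / 612000 m = 1.63×10⁻³ Pa/m
Geostrophic balance (pressure-gradient force = Coriolis force):
V_g = (1/(fρ)) |∂P/∂n| = 1.63×10⁻³ / (5.23×10⁻⁵ × 0.955) = 32.7 m/s
Converting: 32.7 m/s × 1.944 = 63.7 knots

63.7 knots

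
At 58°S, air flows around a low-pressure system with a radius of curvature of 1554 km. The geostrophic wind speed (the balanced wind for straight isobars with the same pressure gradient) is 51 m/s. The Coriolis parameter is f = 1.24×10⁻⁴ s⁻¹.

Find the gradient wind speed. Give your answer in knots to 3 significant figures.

81.4 knots

Around a low, centrifugal force acts outward with Coriolis, so pressure-gradient force balances both:
(1/ρ)|∂P/∂n| = fV + V²/R  →  V² + fR·V − fR·V_g = 0
With fR = 1.24×10⁻⁴ × 1554×10³ m = 193 m/s:
V = [−fR + √((fR)² + 4 fR V_g)]/2 = [−193 + √(193² + 4×193×51)]/2 = 41.9 m/s
Subgeostrophic (V < V_g = 51 m/s), as expected around a low.
Converting: 41.9 m/s × 1.944 = 81.4 knots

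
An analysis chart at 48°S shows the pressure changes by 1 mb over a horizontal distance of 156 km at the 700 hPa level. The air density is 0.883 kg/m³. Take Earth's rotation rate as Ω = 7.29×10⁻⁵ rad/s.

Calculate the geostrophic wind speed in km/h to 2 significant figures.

Coriolis parameter at 48°S:
f = 2Ω sin φ = 2 × 7.29×10⁻⁵ × sin 48° = 1.08×10⁻⁴ s⁻¹
Pressure gradient: |∂P/∂n| = 100 Pa / 156000 m = 6.41×10⁻⁴ Pa/m
Geostrophic balance (pressure-gradient force = Coriolis force):
V_g = (1/(fρ)) |∂P/∂n| = 6.41×10⁻⁴ / (1.08×10⁻⁴ × 0.883) = 6.70 m/s
Converting: 6.70 m/s × 3.6 = 24 km/h

24 km/h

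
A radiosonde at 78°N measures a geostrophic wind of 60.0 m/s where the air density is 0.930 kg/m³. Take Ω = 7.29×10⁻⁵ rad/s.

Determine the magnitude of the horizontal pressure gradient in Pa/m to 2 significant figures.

Coriolis parameter at 78°N:
f = 2Ω sin φ = 2 × 7.29×10⁻⁵ × sin 78° = 1.43×10⁻⁴ s⁻¹
Geostrophic balance rearranged: |∂P/∂n| = f ρ V_g
|∂P/∂n| = 1.43×10⁻⁴ × 0.930 × 60.0 = 7.96×10⁻³ Pa/m

8.0×10⁻³ Pa/m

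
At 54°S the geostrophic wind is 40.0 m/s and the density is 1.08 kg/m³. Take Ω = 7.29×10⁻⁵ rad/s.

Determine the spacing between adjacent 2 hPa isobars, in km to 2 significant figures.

39 km

Coriolis parameter at 54°S:
f = 2Ω sin φ = 2 × 7.29×10⁻⁵ × sin 54° = 1.18×10⁻⁴ s⁻¹
Geostrophic balance rearranged: |∂P/∂n| = f ρ V_g
|∂P/∂n| = 1.18×10⁻⁴ × 1.08 × 40.0 = 5.10×10⁻³ Pa/m
Isobar spacing: Δn = ΔP/|∂P/∂n| = 200 Pa / 5.10×10⁻³ Pa/m = 39249 m ≈ 39 km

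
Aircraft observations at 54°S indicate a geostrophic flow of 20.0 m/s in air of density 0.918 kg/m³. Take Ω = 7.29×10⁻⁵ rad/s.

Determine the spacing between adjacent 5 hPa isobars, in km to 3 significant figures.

231 km

Coriolis parameter at 54°S:
f = 2Ω sin φ = 2 × 7.29×10⁻⁵ × sin 54° = 1.18×10⁻⁴ s⁻¹
Geostrophic balance rearranged: |∂P/∂n| = f ρ V_g
|∂P/∂n| = 1.18×10⁻⁴ × 0.918 × 20.0 = 2.17×10⁻³ Pa/m
Isobar spacing: Δn = ΔP/|∂P/∂n| = 500 Pa / 2.17×10⁻³ Pa/m = 230878 m ≈ 231 km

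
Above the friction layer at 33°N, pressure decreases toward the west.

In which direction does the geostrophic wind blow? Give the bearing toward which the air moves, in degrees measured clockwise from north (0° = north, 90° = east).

The pressure-gradient force points toward the west (bearing 270°).
Geostrophic balance: in the Northern Hemisphere the Coriolis force deflects motion to the right, so the geostrophic wind blows 90° to the right of the pressure-gradient force (low pressure on the left).
Rotating 270° by 90° clockwise gives 000° — the wind blows toward the north.

000°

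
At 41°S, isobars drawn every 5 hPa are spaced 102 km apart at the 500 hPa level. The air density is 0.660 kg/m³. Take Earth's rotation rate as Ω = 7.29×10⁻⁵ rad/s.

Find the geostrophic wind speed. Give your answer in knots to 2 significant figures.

150 knots

Coriolis parameter at 41°S:
f = 2Ω sin φ = 2 × 7.29×10⁻⁵ × sin 41° = 9.57×10⁻⁵ s⁻¹
Pressure gradient: |∂P/∂n| = 500 Pa / 102000 m = 4.90×10⁻³ Pa/m
Geostrophic balance (pressure-gradient force = Coriolis force):
V_g = (1/(fρ)) |∂P/∂n| = 4.90×10⁻³ / (9.57×10⁻⁵ × 0.660) = 77.6 m/s
Converting: 77.6 m/s × 1.944 = 150 knots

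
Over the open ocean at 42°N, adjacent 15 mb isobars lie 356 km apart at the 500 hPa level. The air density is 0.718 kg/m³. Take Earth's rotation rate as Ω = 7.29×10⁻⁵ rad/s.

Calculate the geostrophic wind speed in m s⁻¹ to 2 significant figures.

60 m s⁻¹

Coriolis parameter at 42°N:
f = 2Ω sin φ = 2 × 7.29×10⁻⁵ × sin 42° = 9.76×10⁻⁵ s⁻¹
Pressure gradient: |∂P/∂n| = 1500 Pa / 356000 m = 4.21×10⁻³ Pa/m
Geostrophic balance (pressure-gradient force = Coriolis force):
V_g = (1/(fρ)) |∂P/∂n| = 4.21×10⁻³ / (9.76×10⁻⁵ × 0.718) = 60.2 m/s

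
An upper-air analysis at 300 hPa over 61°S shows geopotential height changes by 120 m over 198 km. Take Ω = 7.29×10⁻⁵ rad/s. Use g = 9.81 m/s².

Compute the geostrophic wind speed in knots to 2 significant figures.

Coriolis parameter at 61°S:
f = 2Ω sin φ = 2 × 7.29×10⁻⁵ × sin 61° = 1.28×10⁻⁴ s⁻¹
Height gradient: |∂Z/∂n| = 120 m / 198000 m = 6.06×10⁻⁴
On a pressure surface, geostrophic balance gives V_g = (g/f)|∂Z/∂n|:
V_g = 9.81 × 6.06×10⁻⁴ / 1.28×10⁻⁴ = 46.6 m/s
Converting: 46.6 m/s × 1.944 = 91 knots

91 knots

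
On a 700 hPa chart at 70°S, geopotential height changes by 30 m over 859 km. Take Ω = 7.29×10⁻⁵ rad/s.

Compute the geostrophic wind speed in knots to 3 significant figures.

Coriolis parameter at 70°S:
f = 2Ω sin φ = 2 × 7.29×10⁻⁵ × sin 70° = 1.37×10⁻⁴ s⁻¹
Height gradient: |∂Z/∂n| = 30 m / 859000 m = 3.49×10⁻⁵
On a pressure surface, geostrophic balance gives V_g = (g/f)|∂Z/∂n|:
V_g = 9.81 × 3.49×10⁻⁵ / 1.37×10⁻⁴ = 2.50 m/s
Converting: 2.50 m/s × 1.944 = 4.86 knots

4.86 knots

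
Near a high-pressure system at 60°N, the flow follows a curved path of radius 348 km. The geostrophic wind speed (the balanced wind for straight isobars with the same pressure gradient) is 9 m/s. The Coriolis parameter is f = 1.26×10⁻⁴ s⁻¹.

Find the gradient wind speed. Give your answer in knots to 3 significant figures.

Around a high, pressure-gradient force acts outward with centrifugal, so Coriolis balances both:
fV = (1/ρ)|∂P/∂n| + V²/R  →  V² − fR·V + fR·V_g = 0
With fR = 1.26×10⁻⁴ × 348×10³ m = 43.8 m/s:
V = [fR − √((fR)² − 4 fR V_g)]/2 = [43.8 − √(43.8² − 4×43.8×9)]/2 = 12.6 m/s
Supergeostrophic (V > V_g = 9 m/s), as expected around a high.
Converting: 12.6 m/s × 1.944 = 24.6 knots

24.6 knots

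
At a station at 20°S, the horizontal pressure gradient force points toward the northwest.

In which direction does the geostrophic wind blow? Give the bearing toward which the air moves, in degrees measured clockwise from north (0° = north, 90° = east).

225°

The pressure-gradient force points toward the northwest (bearing 315°).
Geostrophic balance: in the Southern Hemisphere the Coriolis force deflects motion to the left, so the geostrophic wind blows 90° to the left of the pressure-gradient force (low pressure on the right).
Rotating 315° by 90° counterclockwise gives 225° — the wind blows toward the southwest.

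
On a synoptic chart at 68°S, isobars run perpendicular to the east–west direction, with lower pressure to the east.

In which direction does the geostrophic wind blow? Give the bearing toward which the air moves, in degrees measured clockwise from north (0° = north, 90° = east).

The pressure-gradient force points toward the east (bearing 090°).
Geostrophic balance: in the Southern Hemisphere the Coriolis force deflects motion to the left, so the geostrophic wind blows 90° to the left of the pressure-gradient force (low pressure on the right).
Rotating 090° by 90° counterclockwise gives 000° — the wind blows toward the north.

000°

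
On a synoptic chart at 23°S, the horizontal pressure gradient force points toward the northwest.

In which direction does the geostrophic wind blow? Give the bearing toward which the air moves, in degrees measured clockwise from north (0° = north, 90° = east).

The pressure-gradient force points toward the northwest (bearing 315°).
Geostrophic balance: in the Southern Hemisphere the Coriolis force deflects motion to the left, so the geostrophic wind blows 90° to the left of the pressure-gradient force (low pressure on the right).
Rotating 315° by 90° counterclockwise gives 225° — the wind blows toward the southwest.

225°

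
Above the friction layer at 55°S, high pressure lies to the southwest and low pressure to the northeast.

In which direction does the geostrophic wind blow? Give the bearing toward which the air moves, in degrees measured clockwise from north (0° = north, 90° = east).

The pressure-gradient force points toward the northeast (bearing 045°).
Geostrophic balance: in the Southern Hemisphere the Coriolis force deflects motion to the left, so the geostrophic wind blows 90° to the left of the pressure-gradient force (low pressure on the right).
Rotating 045° by 90° counterclockwise gives 315° — the wind blows toward the northwest.

315°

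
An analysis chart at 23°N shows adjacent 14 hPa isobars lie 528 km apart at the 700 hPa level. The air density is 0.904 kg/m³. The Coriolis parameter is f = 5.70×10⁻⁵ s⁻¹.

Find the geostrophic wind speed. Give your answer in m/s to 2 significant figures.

Pressure gradient: |∂P/∂n| = 1400 Pa / 528000 m = 2.65×10⁻³ Pa/m
Geostrophic balance (pressure-gradient force = Coriolis force):
V_g = (1/(fρ)) |∂P/∂n| = 2.65×10⁻³ / (5.70×10⁻⁵ × 0.904) = 51.5 m/s

51 m/s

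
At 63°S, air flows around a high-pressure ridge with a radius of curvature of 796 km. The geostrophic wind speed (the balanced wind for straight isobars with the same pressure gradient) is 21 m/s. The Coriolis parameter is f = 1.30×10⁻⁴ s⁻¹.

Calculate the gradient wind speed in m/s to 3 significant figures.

Around a high, pressure-gradient force acts outward with centrifugal, so Coriolis balances both:
fV = (1/ρ)|∂P/∂n| + V²/R  →  V² − fR·V + fR·V_g = 0
With fR = 1.30×10⁻⁴ × 796×10³ m = 103 m/s:
V = [fR − √((fR)² − 4 fR V_g)]/2 = [103 − √(103² − 4×103×21)]/2 = 29.3 m/s
Supergeostrophic (V > V_g = 21 m/s), as expected around a high.

29.3 m/s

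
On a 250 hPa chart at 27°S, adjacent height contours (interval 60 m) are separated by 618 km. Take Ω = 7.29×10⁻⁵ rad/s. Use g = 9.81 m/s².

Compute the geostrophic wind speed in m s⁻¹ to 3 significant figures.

14.4 m s⁻¹

Coriolis parameter at 27°S:
f = 2Ω sin φ = 2 × 7.29×10⁻⁵ × sin 27° = 6.62×10⁻⁵ s⁻¹
Height gradient: |∂Z/∂n| = 60 m / 618000 m = 9.71×10⁻⁵
On a pressure surface, geostrophic balance gives V_g = (g/f)|∂Z/∂n|:
V_g = 9.81 × 9.71×10⁻⁵ / 6.62×10⁻⁵ = 14.4 m/s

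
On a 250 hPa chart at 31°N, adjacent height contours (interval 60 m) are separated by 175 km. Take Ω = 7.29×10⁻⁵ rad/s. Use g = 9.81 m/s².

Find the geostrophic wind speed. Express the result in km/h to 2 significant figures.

Coriolis parameter at 31°N:
f = 2Ω sin φ = 2 × 7.29×10⁻⁵ × sin 31° = 7.51×10⁻⁵ s⁻¹
Height gradient: |∂Z/∂n| = 60 m / 175000 m = 3.43×10⁻⁴
On a pressure surface, geostrophic balance gives V_g = (g/f)|∂Z/∂n|:
V_g = 9.81 × 3.43×10⁻⁴ / 7.51×10⁻⁵ = 44.8 m/s
Converting: 44.8 m/s × 3.6 = 160 km/h

160 km/h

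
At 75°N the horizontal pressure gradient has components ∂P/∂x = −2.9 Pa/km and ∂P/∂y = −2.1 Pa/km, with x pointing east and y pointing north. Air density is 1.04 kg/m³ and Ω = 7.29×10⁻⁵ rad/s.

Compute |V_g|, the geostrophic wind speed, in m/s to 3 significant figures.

24.4 m/s

Coriolis parameter at 75°N:
f = 2Ω sin φ = 2 × 7.29×10⁻⁵ × sin 75° = 1.41×10⁻⁴ s⁻¹
Component geostrophic relations (x east, y north):
u_g = −(1/(fρ)) ∂P/∂y,  v_g = (1/(fρ)) ∂P/∂x
u_g = −(−2.1×10⁻³)/(1.41×10⁻⁴ × 1.04) = 14.3 m/s;  v_g = (−2.9×10⁻³)/(1.41×10⁻⁴ × 1.04) = −19.8 m/s
|V_g| = √(u_g² + v_g²) = 24.4 m/s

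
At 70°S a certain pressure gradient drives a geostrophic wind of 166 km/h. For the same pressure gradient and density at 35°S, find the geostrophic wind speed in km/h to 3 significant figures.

With the same pressure gradient and density, V_g ∝ 1/f ∝ 1/sin φ.
V₂ = V₁ · sin φ₁ / sin φ₂ = 166 × sin 70° / sin 35°
V₂ = 166 × 0.9397/0.5736 = 272 km/h

272 km/h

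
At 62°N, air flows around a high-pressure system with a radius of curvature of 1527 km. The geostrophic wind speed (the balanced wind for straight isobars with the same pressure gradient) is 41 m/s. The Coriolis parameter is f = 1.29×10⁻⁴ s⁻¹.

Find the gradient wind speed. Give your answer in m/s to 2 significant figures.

Around a high, pressure-gradient force acts outward with centrifugal, so Coriolis balances both:
fV = (1/ρ)|∂P/∂n| + V²/R  →  V² − fR·V + fR·V_g = 0
With fR = 1.29×10⁻⁴ × 1527×10³ m = 197 m/s:
V = [fR − √((fR)² − 4 fR V_g)]/2 = [197 − √(197² − 4×197×41)]/2 = 58.2 m/s
Supergeostrophic (V > V_g = 41 m/s), as expected around a high.

58 m/s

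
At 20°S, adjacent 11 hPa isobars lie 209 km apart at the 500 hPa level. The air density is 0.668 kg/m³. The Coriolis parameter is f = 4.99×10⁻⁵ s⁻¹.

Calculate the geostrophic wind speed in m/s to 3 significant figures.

158 m/s

Pressure gradient: |∂P/∂n| = 1100 Pa / 209000 m = 5.26×10⁻³ Pa/m
Geostrophic balance (pressure-gradient force = Coriolis force):
V_g = (1/(fρ)) |∂P/∂n| = 5.26×10⁻³ / (4.99×10⁻⁵ × 0.668) = 158 m/s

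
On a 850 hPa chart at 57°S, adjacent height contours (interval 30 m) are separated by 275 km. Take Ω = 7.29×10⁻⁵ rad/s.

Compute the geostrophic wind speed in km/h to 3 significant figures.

31.5 km/h

Coriolis parameter at 57°S:
f = 2Ω sin φ = 2 × 7.29×10⁻⁵ × sin 57° = 1.22×10⁻⁴ s⁻¹
Height gradient: |∂Z/∂n| = 30 m / 275000 m = 1.09×10⁻⁴
On a pressure surface, geostrophic balance gives V_g = (g/f)|∂Z/∂n|:
V_g = 9.81 × 1.09×10⁻⁴ / 1.22×10⁻⁴ = 8.75 m/s
Converting: 8.75 m/s × 3.6 = 31.5 km/h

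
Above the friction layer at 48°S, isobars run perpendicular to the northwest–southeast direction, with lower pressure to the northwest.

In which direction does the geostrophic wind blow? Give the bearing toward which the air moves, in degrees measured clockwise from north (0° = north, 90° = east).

225°

The pressure-gradient force points toward the northwest (bearing 315°).
Geostrophic balance: in the Southern Hemisphere the Coriolis force deflects motion to the left, so the geostrophic wind blows 90° to the left of the pressure-gradient force (low pressure on the right).
Rotating 315° by 90° counterclockwise gives 225° — the wind blows toward the southwest.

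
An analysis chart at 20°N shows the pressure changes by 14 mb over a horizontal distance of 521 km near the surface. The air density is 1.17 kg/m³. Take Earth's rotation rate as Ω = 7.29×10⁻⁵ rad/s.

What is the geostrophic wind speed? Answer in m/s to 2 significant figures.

Coriolis parameter at 20°N:
f = 2Ω sin φ = 2 × 7.29×10⁻⁵ × sin 20° = 4.99×10⁻⁵ s⁻¹
Pressure gradient: |∂P/∂n| = 1400 Pa / 521000 m = 2.69×10⁻³ Pa/m
Geostrophic balance (pressure-gradient force = Coriolis force):
V_g = (1/(fρ)) |∂P/∂n| = 2.69×10⁻³ / (4.99×10⁻⁵ × 1.17) = 46.1 m/s

46 m/s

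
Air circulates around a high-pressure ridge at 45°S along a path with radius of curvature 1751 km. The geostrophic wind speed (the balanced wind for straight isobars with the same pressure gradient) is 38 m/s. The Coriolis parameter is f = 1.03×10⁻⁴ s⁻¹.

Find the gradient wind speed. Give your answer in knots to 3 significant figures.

Around a high, pressure-gradient force acts outward with centrifugal, so Coriolis balances both:
fV = (1/ρ)|∂P/∂n| + V²/R  →  V² − fR·V + fR·V_g = 0
With fR = 1.03×10⁻⁴ × 1751×10³ m = 180 m/s:
V = [fR − √((fR)² − 4 fR V_g)]/2 = [180 − √(180² − 4×180×38)]/2 = 54.4 m/s
Supergeostrophic (V > V_g = 38 m/s), as expected around a high.
Converting: 54.4 m/s × 1.944 = 106 knots

106 knots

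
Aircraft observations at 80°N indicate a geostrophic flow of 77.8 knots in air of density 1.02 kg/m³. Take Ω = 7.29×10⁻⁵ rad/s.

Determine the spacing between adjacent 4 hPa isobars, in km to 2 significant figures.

Coriolis parameter at 80°N:
f = 2Ω sin φ = 2 × 7.29×10⁻⁵ × sin 80° = 1.44×10⁻⁴ s⁻¹
Wind speed in SI: 77.8 knots = 40.0 m/s
Geostrophic balance rearranged: |∂P/∂n| = f ρ V_g
|∂P/∂n| = 1.44×10⁻⁴ × 1.02 × 40.0 = 5.86×10⁻³ Pa/m
Isobar spacing: Δn = ΔP/|∂P/∂n| = 400 Pa / 5.86×10⁻³ Pa/m = 68239 m ≈ 68 km

68 km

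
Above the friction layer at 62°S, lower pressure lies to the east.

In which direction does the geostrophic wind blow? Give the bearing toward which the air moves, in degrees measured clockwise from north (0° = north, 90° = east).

The pressure-gradient force points toward the east (bearing 090°).
Geostrophic balance: in the Southern Hemisphere the Coriolis force deflects motion to the left, so the geostrophic wind blows 90° to the left of the pressure-gradient force (low pressure on the right).
Rotating 090° by 90° counterclockwise gives 000° — the wind blows toward the north.

000°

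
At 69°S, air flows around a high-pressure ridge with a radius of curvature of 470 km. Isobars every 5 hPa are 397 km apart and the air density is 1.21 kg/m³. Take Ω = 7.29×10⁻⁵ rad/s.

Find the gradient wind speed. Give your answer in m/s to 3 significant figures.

Coriolis parameter at 69°S:
f = 2Ω sin φ = 2 × 7.29×10⁻⁵ × sin 69° = 1.36×10⁻⁴ s⁻¹
Pressure gradient: |∂P/∂n| = 500 Pa / 397000 m = 1.26×10⁻³ Pa/m
Geostrophic speed: V_g = |∂P/∂n|/(fρ) = 1.26×10⁻³/(1.36×10⁻⁴ × 1.21) = 7.65 m/s
Around a high, pressure-gradient force acts outward with centrifugal, so Coriolis balances both:
fV = (1/ρ)|∂P/∂n| + V²/R  →  V² − fR·V + fR·V_g = 0
With fR = 1.36×10⁻⁴ × 470×10³ m = 64.0 m/s:
V = [fR − √((fR)² − 4 fR V_g)]/2 = [64.0 − √(64.0² − 4×64.0×7.65)]/2 = 8.88 m/s
Supergeostrophic (V > V_g = 7.65 m/s), as expected around a high.

8.88 m/s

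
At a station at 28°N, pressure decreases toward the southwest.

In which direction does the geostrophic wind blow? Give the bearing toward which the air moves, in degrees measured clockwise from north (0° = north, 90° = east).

The pressure-gradient force points toward the southwest (bearing 225°).
Geostrophic balance: in the Northern Hemisphere the Coriolis force deflects motion to the right, so the geostrophic wind blows 90° to the right of the pressure-gradient force (low pressure on the left).
Rotating 225° by 90° clockwise gives 315° — the wind blows toward the northwest.

315°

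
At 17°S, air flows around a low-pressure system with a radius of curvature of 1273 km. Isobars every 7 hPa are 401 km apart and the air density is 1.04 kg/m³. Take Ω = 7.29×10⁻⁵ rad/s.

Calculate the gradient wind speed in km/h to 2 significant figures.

95 km/h

Coriolis parameter at 17°S:
f = 2Ω sin φ = 2 × 7.29×10⁻⁵ × sin 17° = 4.26×10⁻⁵ s⁻¹
Pressure gradient: |∂P/∂n| = 700 Pa / 401000 m = 1.75×10⁻³ Pa/m
Geostrophic speed: V_g = |∂P/∂n|/(fρ) = 1.75×10⁻³/(4.26×10⁻⁵ × 1.04) = 39.4 m/s
Around a low, centrifugal force acts outward with Coriolis, so pressure-gradient force balances both:
(1/ρ)|∂P/∂n| = fV + V²/R  →  V² + fR·V − fR·V_g = 0
With fR = 4.26×10⁻⁵ × 1273×10³ m = 54.3 m/s:
V = [−fR + √((fR)² + 4 fR V_g)]/2 = [−54.3 + √(54.3² + 4×54.3×39.4)]/2 = 26.5 m/s
Subgeostrophic (V < V_g = 39.4 m/s), as expected around a low.
Converting: 26.5 m/s × 3.6 = 95 km/h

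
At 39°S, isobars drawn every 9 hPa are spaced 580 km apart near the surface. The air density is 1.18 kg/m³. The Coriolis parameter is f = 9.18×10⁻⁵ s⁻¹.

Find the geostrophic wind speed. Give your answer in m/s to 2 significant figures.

14 m/s

Pressure gradient: |∂P/∂n| = 900 Pa / 580000 m = 1.55×10⁻³ Pa/m
Geostrophic balance (pressure-gradient force = Coriolis force):
V_g = (1/(fρ)) |∂P/∂n| = 1.55×10⁻³ / (9.18×10⁻⁵ × 1.18) = 14.3 m/s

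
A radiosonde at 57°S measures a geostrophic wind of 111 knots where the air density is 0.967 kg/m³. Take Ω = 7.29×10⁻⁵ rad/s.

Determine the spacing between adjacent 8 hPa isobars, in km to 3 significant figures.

118 km

Coriolis parameter at 57°S:
f = 2Ω sin φ = 2 × 7.29×10⁻⁵ × sin 57° = 1.22×10⁻⁴ s⁻¹
Wind speed in SI: 111 knots = 57.1 m/s
Geostrophic balance rearranged: |∂P/∂n| = f ρ V_g
|∂P/∂n| = 1.22×10⁻⁴ × 0.967 × 57.1 = 6.75×10⁻³ Pa/m
Isobar spacing: Δn = ΔP/|∂P/∂n| = 800 Pa / 6.75×10⁻³ Pa/m = 118482 m ≈ 118 km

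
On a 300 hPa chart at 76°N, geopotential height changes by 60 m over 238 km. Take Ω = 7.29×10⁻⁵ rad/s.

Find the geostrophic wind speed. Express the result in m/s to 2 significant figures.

Coriolis parameter at 76°N:
f = 2Ω sin φ = 2 × 7.29×10⁻⁵ × sin 76° = 1.41×10⁻⁴ s⁻¹
Height gradient: |∂Z/∂n| = 60 m / 238000 m = 2.52×10⁻⁴
On a pressure surface, geostrophic balance gives V_g = (g/f)|∂Z/∂n|:
V_g = 9.81 × 2.52×10⁻⁴ / 1.41×10⁻⁴ = 17.5 m/s

17 m/s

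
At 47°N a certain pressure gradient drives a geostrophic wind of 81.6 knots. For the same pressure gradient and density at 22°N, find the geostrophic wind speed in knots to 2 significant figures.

With the same pressure gradient and density, V_g ∝ 1/f ∝ 1/sin φ.
V₂ = V₁ · sin φ₁ / sin φ₂ = 81.6 × sin 47° / sin 22°
V₂ = 81.6 × 0.7314/0.3746 = 160 knots

160 knots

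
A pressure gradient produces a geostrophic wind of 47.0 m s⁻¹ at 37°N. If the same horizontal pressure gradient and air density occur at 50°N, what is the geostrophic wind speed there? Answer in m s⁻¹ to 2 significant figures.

With the same pressure gradient and density, V_g ∝ 1/f ∝ 1/sin φ.
V₂ = V₁ · sin φ₁ / sin φ₂ = 47.0 × sin 37° / sin 50°
V₂ = 47.0 × 0.6018/0.7660 = 37 m s⁻¹

37 m s⁻¹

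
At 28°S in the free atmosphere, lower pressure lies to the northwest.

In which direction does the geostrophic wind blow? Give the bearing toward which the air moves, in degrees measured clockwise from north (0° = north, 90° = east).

225°

The pressure-gradient force points toward the northwest (bearing 315°).
Geostrophic balance: in the Southern Hemisphere the Coriolis force deflects motion to the left, so the geostrophic wind blows 90° to the left of the pressure-gradient force (low pressure on the right).
Rotating 315° by 90° counterclockwise gives 225° — the wind blows toward the southwest.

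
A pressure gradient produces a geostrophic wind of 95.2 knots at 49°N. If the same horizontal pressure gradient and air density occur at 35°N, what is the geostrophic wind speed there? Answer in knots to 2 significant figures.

With the same pressure gradient and density, V_g ∝ 1/f ∝ 1/sin φ.
V₂ = V₁ · sin φ₁ / sin φ₂ = 95.2 × sin 49° / sin 35°
V₂ = 95.2 × 0.7547/0.5736 = 130 knots

130 knots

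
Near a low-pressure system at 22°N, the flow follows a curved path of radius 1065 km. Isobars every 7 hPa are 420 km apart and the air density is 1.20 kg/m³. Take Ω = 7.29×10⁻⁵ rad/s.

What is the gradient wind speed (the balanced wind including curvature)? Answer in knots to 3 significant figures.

Coriolis parameter at 22°N:
f = 2Ω sin φ = 2 × 7.29×10⁻⁵ × sin 22° = 5.46×10⁻⁵ s⁻¹
Pressure gradient: |∂P/∂n| = 700 Pa / 420000 m = 1.67×10⁻³ Pa/m
Geostrophic speed: V_g = |∂P/∂n|/(fρ) = 1.67×10⁻³/(5.46×10⁻⁵ × 1.20) = 25.4 m/s
Around a low, centrifugal force acts outward with Coriolis, so pressure-gradient force balances both:
(1/ρ)|∂P/∂n| = fV + V²/R  →  V² + fR·V − fR·V_g = 0
With fR = 5.46×10⁻⁵ × 1065×10³ m = 58.2 m/s:
V = [−fR + √((fR)² + 4 fR V_g)]/2 = [−58.2 + √(58.2² + 4×58.2×25.4)]/2 = 19.1 m/s
Subgeostrophic (V < V_g = 25.4 m/s), as expected around a low.
Converting: 19.1 m/s × 1.944 = 37.2 knots

37.2 knots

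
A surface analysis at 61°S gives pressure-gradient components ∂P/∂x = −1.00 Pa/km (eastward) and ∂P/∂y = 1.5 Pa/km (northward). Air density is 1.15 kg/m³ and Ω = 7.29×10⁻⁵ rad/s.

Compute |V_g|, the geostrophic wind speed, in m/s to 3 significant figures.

Coriolis parameter at 61°S:
f = 2Ω sin φ = 2 × 7.29×10⁻⁵ × sin 61° = 1.28×10⁻⁴ s⁻¹
In the Southern Hemisphere f is negative: f = −1.28×10⁻⁴ s⁻¹.
Component geostrophic relations (x east, y north):
u_g = −(1/(fρ)) ∂P/∂y,  v_g = (1/(fρ)) ∂P/∂x
u_g = −(1.5×10⁻³)/(−1.28×10⁻⁴ × 1.15) = 10.2 m/s;  v_g = (−1.00×10⁻³)/(−1.28×10⁻⁴ × 1.15) = 6.82 m/s
|V_g| = √(u_g² + v_g²) = 12.3 m/s

12.3 m/s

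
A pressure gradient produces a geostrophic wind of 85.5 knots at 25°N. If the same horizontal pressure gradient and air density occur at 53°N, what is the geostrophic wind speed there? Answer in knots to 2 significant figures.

45 knots

With the same pressure gradient and density, V_g ∝ 1/f ∝ 1/sin φ.
V₂ = V₁ · sin φ₁ / sin φ₂ = 85.5 × sin 25° / sin 53°
V₂ = 85.5 × 0.4226/0.7986 = 45 knots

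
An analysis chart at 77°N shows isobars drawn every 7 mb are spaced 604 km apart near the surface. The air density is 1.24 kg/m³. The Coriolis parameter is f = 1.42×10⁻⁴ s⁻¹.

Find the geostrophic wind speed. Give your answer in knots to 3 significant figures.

Pressure gradient: |∂P/∂n| = 700 Pa / 604000 m = 1.16×10⁻³ Pa/m
Geostrophic balance (pressure-gradient force = Coriolis force):
V_g = (1/(fρ)) |∂P/∂n| = 1.16×10⁻³ / (1.42×10⁻⁴ × 1.24) = 6.58 m/s
Converting: 6.58 m/s × 1.944 = 12.8 knots

12.8 knots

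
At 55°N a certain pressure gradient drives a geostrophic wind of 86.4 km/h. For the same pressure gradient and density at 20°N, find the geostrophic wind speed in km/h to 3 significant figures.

207 km/h

With the same pressure gradient and density, V_g ∝ 1/f ∝ 1/sin φ.
V₂ = V₁ · sin φ₁ / sin φ₂ = 86.4 × sin 55° / sin 20°
V₂ = 86.4 × 0.8192/0.3420 = 207 km/h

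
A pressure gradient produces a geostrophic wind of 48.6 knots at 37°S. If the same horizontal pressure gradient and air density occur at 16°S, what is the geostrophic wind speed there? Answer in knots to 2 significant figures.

110 knots

With the same pressure gradient and density, V_g ∝ 1/f ∝ 1/sin φ.
V₂ = V₁ · sin φ₁ / sin φ₂ = 48.6 × sin 37° / sin 16°
V₂ = 48.6 × 0.6018/0.2756 = 110 knots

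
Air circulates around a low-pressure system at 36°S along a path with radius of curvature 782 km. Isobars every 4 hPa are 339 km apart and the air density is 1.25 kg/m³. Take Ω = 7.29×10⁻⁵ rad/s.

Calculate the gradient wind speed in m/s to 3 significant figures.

9.63 m/s

Coriolis parameter at 36°S:
f = 2Ω sin φ = 2 × 7.29×10⁻⁵ × sin 36° = 8.57×10⁻⁵ s⁻¹
Pressure gradient: |∂P/∂n| = 400 Pa / 339000 m = 1.18×10⁻³ Pa/m
Geostrophic speed: V_g = |∂P/∂n|/(fρ) = 1.18×10⁻³/(8.57×10⁻⁵ × 1.25) = 11.0 m/s
Around a low, centrifugal force acts outward with Coriolis, so pressure-gradient force balances both:
(1/ρ)|∂P/∂n| = fV + V²/R  →  V² + fR·V − fR·V_g = 0
With fR = 8.57×10⁻⁵ × 782×10³ m = 67.0 m/s:
V = [−fR + √((fR)² + 4 fR V_g)]/2 = [−67.0 + √(67.0² + 4×67.0×11)]/2 = 9.63 m/s
Subgeostrophic (V < V_g = 11 m/s), as expected around a low.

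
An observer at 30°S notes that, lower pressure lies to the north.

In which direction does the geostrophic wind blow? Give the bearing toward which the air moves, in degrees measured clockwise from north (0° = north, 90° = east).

270°

The pressure-gradient force points toward the north (bearing 000°).
Geostrophic balance: in the Southern Hemisphere the Coriolis force deflects motion to the left, so the geostrophic wind blows 90° to the left of the pressure-gradient force (low pressure on the right).
Rotating 000° by 90° counterclockwise gives 270° — the wind blows toward the west.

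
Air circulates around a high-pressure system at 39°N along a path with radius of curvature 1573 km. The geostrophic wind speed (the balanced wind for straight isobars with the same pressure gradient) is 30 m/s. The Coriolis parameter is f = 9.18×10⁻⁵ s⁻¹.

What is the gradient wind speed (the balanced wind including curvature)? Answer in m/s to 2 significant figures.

Around a high, pressure-gradient force acts outward with centrifugal, so Coriolis balances both:
fV = (1/ρ)|∂P/∂n| + V²/R  →  V² − fR·V + fR·V_g = 0
With fR = 9.18×10⁻⁵ × 1573×10³ m = 144 m/s:
V = [fR − √((fR)² − 4 fR V_g)]/2 = [144 − √(144² − 4×144×30)]/2 = 42.5 m/s
Supergeostrophic (V > V_g = 30 m/s), as expected around a high.

43 m/s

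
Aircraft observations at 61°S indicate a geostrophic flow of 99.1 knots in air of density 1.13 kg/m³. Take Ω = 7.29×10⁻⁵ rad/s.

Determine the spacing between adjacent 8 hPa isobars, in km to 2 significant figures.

110 km

Coriolis parameter at 61°S:
f = 2Ω sin φ = 2 × 7.29×10⁻⁵ × sin 61° = 1.28×10⁻⁴ s⁻¹
Wind speed in SI: 99.1 knots = 51.0 m/s
Geostrophic balance rearranged: |∂P/∂n| = f ρ V_g
|∂P/∂n| = 1.28×10⁻⁴ × 1.13 × 51.0 = 7.35×10⁻³ Pa/m
Isobar spacing: Δn = ΔP/|∂P/∂n| = 800 Pa / 7.35×10⁻³ Pa/m = 108899 m ≈ 110 km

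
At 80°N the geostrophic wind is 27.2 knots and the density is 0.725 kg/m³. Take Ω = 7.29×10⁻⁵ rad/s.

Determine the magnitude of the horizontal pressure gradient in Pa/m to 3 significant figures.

Coriolis parameter at 80°N:
f = 2Ω sin φ = 2 × 7.29×10⁻⁵ × sin 80° = 1.44×10⁻⁴ s⁻¹
Wind speed in SI: 27.2 knots = 14.0 m/s
Geostrophic balance rearranged: |∂P/∂n| = f ρ V_g
|∂P/∂n| = 1.44×10⁻⁴ × 0.725 × 14.0 = 1.46×10⁻³ Pa/m

1.46×10⁻³ Pa/m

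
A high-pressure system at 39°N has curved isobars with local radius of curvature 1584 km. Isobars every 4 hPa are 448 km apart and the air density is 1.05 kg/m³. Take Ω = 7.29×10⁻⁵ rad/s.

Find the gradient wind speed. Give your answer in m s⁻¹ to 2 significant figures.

9.9 m s⁻¹

Coriolis parameter at 39°N:
f = 2Ω sin φ = 2 × 7.29×10⁻⁵ × sin 39° = 9.18×10⁻⁵ s⁻¹
Pressure gradient: |∂P/∂n| = 400 Pa / 448000 m = 8.93×10⁻⁴ Pa/m
Geostrophic speed: V_g = |∂P/∂n|/(fρ) = 8.93×10⁻⁴/(9.18×10⁻⁵ × 1.05) = 9.27 m/s
Around a high, pressure-gradient force acts outward with centrifugal, so Coriolis balances both:
fV = (1/ρ)|∂P/∂n| + V²/R  →  V² − fR·V + fR·V_g = 0
With fR = 9.18×10⁻⁵ × 1584×10³ m = 145 m/s:
V = [fR − √((fR)² − 4 fR V_g)]/2 = [145 − √(145² − 4×145×9.27)]/2 = 9.95 m/s
Supergeostrophic (V > V_g = 9.27 m/s), as expected around a high.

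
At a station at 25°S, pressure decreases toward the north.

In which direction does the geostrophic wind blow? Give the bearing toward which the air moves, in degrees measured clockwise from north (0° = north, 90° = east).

The pressure-gradient force points toward the north (bearing 000°).
Geostrophic balance: in the Southern Hemisphere the Coriolis force deflects motion to the left, so the geostrophic wind blows 90° to the left of the pressure-gradient force (low pressure on the right).
Rotating 000° by 90° counterclockwise gives 270° — the wind blows toward the west.

270°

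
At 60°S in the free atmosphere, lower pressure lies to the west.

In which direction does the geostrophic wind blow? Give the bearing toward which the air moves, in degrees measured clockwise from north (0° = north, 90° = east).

180°

The pressure-gradient force points toward the west (bearing 270°).
Geostrophic balance: in the Southern Hemisphere the Coriolis force deflects motion to the left, so the geostrophic wind blows 90° to the left of the pressure-gradient force (low pressure on the right).
Rotating 270° by 90° counterclockwise gives 180° — the wind blows toward the south.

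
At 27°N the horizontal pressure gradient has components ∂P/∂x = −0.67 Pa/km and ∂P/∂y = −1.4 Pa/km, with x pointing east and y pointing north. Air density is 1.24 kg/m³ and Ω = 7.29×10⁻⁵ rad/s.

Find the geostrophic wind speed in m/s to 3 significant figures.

Coriolis parameter at 27°N:
f = 2Ω sin φ = 2 × 7.29×10⁻⁵ × sin 27° = 6.62×10⁻⁵ s⁻¹
Component geostrophic relations (x east, y north):
u_g = −(1/(fρ)) ∂P/∂y,  v_g = (1/(fρ)) ∂P/∂x
u_g = −(−1.4×10⁻³)/(6.62×10⁻⁵ × 1.24) = 17.1 m/s;  v_g = (−0.67×10⁻³)/(6.62×10⁻⁵ × 1.24) = −8.16 m/s
|V_g| = √(u_g² + v_g²) = 18.9 m/s

18.9 m/s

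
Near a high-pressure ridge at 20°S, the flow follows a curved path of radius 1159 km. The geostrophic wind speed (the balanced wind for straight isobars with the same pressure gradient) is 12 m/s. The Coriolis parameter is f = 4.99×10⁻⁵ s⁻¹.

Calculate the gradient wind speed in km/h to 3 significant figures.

Around a high, pressure-gradient force acts outward with centrifugal, so Coriolis balances both:
fV = (1/ρ)|∂P/∂n| + V²/R  →  V² − fR·V + fR·V_g = 0
With fR = 4.99×10⁻⁵ × 1159×10³ m = 57.8 m/s:
V = [fR − √((fR)² − 4 fR V_g)]/2 = [57.8 − √(57.8² − 4×57.8×12)]/2 = 17 m/s
Supergeostrophic (V > V_g = 12 m/s), as expected around a high.
Converting: 17 m/s × 3.6 = 61.2 km/h

61.2 km/h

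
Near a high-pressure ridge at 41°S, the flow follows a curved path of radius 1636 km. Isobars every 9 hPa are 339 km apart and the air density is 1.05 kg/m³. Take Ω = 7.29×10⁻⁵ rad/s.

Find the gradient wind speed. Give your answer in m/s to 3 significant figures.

33.7 m/s

Coriolis parameter at 41°S:
f = 2Ω sin φ = 2 × 7.29×10⁻⁵ × sin 41° = 9.57×10⁻⁵ s⁻¹
Pressure gradient: |∂P/∂n| = 900 Pa / 339000 m = 2.65×10⁻³ Pa/m
Geostrophic speed: V_g = |∂P/∂n|/(fρ) = 2.65×10⁻³/(9.57×10⁻⁵ × 1.05) = 26.4 m/s
Around a high, pressure-gradient force acts outward with centrifugal, so Coriolis balances both:
fV = (1/ρ)|∂P/∂n| + V²/R  →  V² − fR·V + fR·V_g = 0
With fR = 9.57×10⁻⁵ × 1636×10³ m = 156 m/s:
V = [fR − √((fR)² − 4 fR V_g)]/2 = [156 − √(156² − 4×156×26.4)]/2 = 33.7 m/s
Supergeostrophic (V > V_g = 26.4 m/s), as expected around a high.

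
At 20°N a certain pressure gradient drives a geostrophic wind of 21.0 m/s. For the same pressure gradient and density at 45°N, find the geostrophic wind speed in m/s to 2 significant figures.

10 m/s

With the same pressure gradient and density, V_g ∝ 1/f ∝ 1/sin φ.
V₂ = V₁ · sin φ₁ / sin φ₂ = 21.0 × sin 20° / sin 45°
V₂ = 21.0 × 0.3420/0.7071 = 10 m/s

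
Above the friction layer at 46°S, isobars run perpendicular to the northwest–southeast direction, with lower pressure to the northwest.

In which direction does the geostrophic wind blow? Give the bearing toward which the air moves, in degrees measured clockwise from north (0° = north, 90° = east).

The pressure-gradient force points toward the northwest (bearing 315°).
Geostrophic balance: in the Southern Hemisphere the Coriolis force deflects motion to the left, so the geostrophic wind blows 90° to the left of the pressure-gradient force (low pressure on the right).
Rotating 315° by 90° counterclockwise gives 225° — the wind blows toward the southwest.

225°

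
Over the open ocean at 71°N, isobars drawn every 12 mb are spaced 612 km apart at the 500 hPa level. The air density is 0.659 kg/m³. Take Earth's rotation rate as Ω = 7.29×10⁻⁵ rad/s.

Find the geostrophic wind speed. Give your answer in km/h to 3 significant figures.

77.7 km/h

Coriolis parameter at 71°N:
f = 2Ω sin φ = 2 × 7.29×10⁻⁵ × sin 71° = 1.38×10⁻⁴ s⁻¹
Pressure gradient: |∂P/∂n| = 1200 Pa / 612000 m = 1.96×10⁻³ Pa/m
Geostrophic balance (pressure-gradient force = Coriolis force):
V_g = (1/(fρ)) |∂P/∂n| = 1.96×10⁻³ / (1.38×10⁻⁴ × 0.659) = 21.6 m/s
Converting: 21.6 m/s × 3.6 = 77.7 km/h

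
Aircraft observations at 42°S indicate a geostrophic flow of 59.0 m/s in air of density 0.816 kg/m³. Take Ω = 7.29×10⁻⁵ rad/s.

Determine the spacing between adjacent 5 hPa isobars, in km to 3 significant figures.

Coriolis parameter at 42°S:
f = 2Ω sin φ = 2 × 7.29×10⁻⁵ × sin 42° = 9.76×10⁻⁵ s⁻¹
Geostrophic balance rearranged: |∂P/∂n| = f ρ V_g
|∂P/∂n| = 9.76×10⁻⁵ × 0.816 × 59.0 = 4.70×10⁻³ Pa/m
Isobar spacing: Δn = ΔP/|∂P/∂n| = 500 Pa / 4.70×10⁻³ Pa/m = 106453 m ≈ 106 km

106 km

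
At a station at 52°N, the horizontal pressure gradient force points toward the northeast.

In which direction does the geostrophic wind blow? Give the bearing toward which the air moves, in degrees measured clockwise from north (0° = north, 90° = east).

135°

The pressure-gradient force points toward the northeast (bearing 045°).
Geostrophic balance: in the Northern Hemisphere the Coriolis force deflects motion to the right, so the geostrophic wind blows 90° to the right of the pressure-gradient force (low pressure on the left).
Rotating 045° by 90° clockwise gives 135° — the wind blows toward the southeast.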